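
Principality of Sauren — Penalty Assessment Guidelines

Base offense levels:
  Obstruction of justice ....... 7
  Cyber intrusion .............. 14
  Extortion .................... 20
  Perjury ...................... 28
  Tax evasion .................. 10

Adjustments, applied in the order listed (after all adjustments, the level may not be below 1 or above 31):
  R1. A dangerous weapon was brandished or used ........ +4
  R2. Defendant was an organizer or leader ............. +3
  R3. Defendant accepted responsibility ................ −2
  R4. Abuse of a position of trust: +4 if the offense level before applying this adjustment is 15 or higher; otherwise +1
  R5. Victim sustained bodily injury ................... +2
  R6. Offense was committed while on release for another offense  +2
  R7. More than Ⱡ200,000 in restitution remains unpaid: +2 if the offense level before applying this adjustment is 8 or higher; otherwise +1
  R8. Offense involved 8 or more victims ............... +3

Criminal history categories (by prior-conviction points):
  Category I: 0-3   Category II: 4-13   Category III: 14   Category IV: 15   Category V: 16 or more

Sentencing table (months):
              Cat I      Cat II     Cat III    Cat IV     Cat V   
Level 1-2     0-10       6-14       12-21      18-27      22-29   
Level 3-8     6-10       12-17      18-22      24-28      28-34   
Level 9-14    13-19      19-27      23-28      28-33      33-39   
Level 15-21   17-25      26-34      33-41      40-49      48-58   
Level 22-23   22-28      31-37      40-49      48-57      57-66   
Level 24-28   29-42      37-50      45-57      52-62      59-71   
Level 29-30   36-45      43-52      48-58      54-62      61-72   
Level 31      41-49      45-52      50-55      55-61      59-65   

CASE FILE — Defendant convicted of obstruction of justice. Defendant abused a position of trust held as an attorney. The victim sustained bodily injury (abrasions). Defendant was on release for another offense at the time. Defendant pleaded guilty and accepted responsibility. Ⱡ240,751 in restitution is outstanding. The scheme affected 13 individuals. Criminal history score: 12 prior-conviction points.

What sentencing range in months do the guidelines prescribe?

Base offense level for obstruction of justice: 7.
R1 does not apply.
R3 applies: 7 − 2 = 5.
R4 applies (level before this adjustment is 5 < 15, so +1): 5 + 1 = 6.
R5 applies: 6 + 2 = 8.
R6 applies: 8 + 2 = 10.
R7 applies (level before this adjustment is 10 ≥ 8, so +2): 10 + 2 = 12.
R8 applies: 12 + 3 = 15.
Final offense level: 15.
Criminal history: 12 prior points → Category II (4-13).
Level 15 falls in the 15-21 band.
Grid: Level 15-21 × Category II = 26-34 months.

26-34 months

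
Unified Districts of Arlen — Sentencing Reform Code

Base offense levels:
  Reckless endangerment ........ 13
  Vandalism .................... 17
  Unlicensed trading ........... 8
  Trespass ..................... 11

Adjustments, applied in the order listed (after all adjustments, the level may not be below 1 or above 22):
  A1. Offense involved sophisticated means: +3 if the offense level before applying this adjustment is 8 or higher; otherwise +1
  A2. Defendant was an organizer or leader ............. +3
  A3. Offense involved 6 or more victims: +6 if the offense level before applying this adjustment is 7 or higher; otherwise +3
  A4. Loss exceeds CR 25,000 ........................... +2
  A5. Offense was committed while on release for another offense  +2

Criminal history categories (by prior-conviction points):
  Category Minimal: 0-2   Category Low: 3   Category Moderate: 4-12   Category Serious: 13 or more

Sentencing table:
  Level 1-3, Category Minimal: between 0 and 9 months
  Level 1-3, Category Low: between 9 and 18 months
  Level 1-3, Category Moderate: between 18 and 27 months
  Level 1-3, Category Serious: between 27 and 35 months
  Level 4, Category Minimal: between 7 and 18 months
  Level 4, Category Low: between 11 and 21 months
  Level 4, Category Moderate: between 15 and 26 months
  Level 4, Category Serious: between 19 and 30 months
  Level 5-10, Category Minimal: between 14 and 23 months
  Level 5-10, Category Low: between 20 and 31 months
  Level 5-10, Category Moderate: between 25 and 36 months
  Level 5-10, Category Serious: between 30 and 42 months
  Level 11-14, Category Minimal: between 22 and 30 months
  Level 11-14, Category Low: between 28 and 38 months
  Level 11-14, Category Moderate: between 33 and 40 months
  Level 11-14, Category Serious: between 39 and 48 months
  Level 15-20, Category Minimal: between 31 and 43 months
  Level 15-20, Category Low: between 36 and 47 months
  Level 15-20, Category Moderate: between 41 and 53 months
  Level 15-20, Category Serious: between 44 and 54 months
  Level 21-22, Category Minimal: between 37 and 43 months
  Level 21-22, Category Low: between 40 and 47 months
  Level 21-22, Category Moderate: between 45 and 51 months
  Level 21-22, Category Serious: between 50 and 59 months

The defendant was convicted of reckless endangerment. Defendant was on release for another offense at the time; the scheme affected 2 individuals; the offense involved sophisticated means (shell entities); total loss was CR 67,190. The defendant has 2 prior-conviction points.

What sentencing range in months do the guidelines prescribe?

Base offense level for reckless endangerment: 13.
A1 applies (level before this adjustment is 13 ≥ 8, so +3): 13 + 3 = 16.
A3 does not apply.
A4 applies: 16 + 2 = 18.
A5 applies: 18 + 2 = 20.
Final offense level: 20.
Criminal history: 2 prior points → Category Minimal (0-2).
Level 20 falls in the 15-20 band.
Grid: Level 15-20 × Category Minimal = 31-43 months.

31-43 months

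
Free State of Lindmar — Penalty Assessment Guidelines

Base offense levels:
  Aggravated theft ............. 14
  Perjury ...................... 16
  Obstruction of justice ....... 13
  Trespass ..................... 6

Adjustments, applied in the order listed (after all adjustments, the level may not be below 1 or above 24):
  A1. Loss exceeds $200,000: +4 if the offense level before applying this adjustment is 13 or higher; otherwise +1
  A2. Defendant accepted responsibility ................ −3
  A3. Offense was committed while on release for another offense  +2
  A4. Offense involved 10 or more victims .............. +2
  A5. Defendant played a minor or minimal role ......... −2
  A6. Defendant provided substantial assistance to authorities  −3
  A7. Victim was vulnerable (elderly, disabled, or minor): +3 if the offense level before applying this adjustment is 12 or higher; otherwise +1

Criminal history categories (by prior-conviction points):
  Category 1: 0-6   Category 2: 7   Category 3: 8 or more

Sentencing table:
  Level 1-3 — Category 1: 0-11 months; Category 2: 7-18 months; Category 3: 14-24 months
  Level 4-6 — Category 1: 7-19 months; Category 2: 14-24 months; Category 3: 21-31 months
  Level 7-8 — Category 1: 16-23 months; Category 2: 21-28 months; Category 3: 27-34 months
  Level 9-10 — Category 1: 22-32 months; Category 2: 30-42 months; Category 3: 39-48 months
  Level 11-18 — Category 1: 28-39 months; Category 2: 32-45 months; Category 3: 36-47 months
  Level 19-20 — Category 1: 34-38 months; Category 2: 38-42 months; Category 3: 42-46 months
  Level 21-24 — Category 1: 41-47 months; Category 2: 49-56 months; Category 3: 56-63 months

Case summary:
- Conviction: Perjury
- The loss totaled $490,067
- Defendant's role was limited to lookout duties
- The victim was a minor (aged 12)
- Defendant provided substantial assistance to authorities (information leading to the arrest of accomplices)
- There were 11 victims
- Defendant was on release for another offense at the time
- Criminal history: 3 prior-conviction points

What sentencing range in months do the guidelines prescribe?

41-47 months

Base offense level for perjury: 16.
A1 applies (level before this adjustment is 16 ≥ 13, so +4): 16 + 4 = 20.
A2 does not apply.
A3 applies: 20 + 2 = 22.
A4 applies: 22 + 2 = 24.
A5 applies: 24 − 2 = 22.
A6 applies: 22 − 3 = 19.
A7 applies (level before this adjustment is 19 ≥ 12, so +3): 19 + 3 = 22.
Final offense level: 22.
Criminal history: 3 prior points → Category 1 (0-6).
Level 22 falls in the 21-24 band.
Grid: Level 21-24 × Category 1 = 41-47 months.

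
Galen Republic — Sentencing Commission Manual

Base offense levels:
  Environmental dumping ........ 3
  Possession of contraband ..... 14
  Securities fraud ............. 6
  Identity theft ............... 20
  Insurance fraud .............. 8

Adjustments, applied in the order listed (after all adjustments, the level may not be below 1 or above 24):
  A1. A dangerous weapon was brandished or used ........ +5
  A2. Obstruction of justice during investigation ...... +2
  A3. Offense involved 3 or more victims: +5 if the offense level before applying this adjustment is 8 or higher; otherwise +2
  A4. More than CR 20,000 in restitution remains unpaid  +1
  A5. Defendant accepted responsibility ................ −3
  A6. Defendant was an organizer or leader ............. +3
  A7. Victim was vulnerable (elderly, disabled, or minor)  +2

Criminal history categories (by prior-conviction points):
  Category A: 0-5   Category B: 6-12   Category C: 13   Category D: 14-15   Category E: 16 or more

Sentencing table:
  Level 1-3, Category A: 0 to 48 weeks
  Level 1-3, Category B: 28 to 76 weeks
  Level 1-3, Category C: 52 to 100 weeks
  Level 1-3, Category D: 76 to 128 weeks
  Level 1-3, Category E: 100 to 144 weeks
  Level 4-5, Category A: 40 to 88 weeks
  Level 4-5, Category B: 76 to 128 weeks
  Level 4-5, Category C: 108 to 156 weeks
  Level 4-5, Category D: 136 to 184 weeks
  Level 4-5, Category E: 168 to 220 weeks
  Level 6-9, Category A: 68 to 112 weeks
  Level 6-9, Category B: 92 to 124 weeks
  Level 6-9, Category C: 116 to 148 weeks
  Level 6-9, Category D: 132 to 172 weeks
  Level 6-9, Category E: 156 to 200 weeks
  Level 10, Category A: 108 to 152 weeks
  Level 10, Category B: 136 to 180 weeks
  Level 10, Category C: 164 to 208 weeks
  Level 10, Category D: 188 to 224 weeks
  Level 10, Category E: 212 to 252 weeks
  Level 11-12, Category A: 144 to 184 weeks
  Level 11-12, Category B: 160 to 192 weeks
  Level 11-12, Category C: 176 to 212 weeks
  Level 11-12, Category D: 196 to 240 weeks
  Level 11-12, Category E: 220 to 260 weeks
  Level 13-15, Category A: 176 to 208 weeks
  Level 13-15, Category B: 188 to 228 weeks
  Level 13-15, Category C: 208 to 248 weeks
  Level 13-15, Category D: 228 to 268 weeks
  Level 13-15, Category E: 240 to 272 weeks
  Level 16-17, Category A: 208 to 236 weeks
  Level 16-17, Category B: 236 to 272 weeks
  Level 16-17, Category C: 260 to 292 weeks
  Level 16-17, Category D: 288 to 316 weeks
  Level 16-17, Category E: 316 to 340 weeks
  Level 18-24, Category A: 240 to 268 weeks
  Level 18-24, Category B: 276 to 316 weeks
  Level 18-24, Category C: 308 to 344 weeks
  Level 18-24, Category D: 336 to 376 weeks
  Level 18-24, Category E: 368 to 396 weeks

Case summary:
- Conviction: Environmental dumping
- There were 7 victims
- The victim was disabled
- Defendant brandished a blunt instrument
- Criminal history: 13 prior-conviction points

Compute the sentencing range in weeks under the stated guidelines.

Base offense level for environmental dumping: 3.
A1 applies: 3 + 5 = 8.
A2 does not apply.
A3 applies (level before this adjustment is 8 ≥ 8, so +5): 8 + 5 = 13.
A7 applies: 13 + 2 = 15.
Final offense level: 15.
Criminal history: 13 prior points → Category C (13).
Level 15 falls in the 13-15 band.
Grid: Level 13-15 × Category C = 208-248 weeks.

208-248 weeks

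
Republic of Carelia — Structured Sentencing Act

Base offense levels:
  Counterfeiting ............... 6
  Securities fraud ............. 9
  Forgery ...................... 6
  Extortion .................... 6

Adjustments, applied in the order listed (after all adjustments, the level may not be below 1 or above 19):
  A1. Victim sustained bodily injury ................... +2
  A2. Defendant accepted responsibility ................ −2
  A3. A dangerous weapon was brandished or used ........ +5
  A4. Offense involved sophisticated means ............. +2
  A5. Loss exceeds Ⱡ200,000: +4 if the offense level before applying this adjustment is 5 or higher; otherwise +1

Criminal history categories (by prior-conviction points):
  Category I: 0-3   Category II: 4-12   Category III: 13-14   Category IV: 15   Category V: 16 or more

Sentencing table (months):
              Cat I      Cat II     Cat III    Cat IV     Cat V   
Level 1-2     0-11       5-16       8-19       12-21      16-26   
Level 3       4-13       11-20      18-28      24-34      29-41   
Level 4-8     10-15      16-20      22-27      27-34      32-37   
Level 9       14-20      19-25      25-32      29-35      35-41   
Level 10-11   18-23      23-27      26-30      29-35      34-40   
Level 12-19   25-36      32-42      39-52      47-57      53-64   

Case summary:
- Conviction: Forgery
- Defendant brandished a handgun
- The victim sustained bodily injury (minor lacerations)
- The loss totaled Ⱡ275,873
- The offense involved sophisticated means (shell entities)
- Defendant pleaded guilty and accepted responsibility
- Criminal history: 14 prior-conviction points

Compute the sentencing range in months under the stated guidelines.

Base offense level for forgery: 6.
A1 applies: 6 + 2 = 8.
A2 applies: 8 − 2 = 6.
A3 applies: 6 + 5 = 11.
A4 applies: 11 + 2 = 13.
A5 applies (level before this adjustment is 13 ≥ 5, so +4): 13 + 4 = 17.
Final offense level: 17.
Criminal history: 14 prior points → Category III (13-14).
Level 17 falls in the 12-19 band.
Grid: Level 12-19 × Category III = 39-52 months.

39-52 months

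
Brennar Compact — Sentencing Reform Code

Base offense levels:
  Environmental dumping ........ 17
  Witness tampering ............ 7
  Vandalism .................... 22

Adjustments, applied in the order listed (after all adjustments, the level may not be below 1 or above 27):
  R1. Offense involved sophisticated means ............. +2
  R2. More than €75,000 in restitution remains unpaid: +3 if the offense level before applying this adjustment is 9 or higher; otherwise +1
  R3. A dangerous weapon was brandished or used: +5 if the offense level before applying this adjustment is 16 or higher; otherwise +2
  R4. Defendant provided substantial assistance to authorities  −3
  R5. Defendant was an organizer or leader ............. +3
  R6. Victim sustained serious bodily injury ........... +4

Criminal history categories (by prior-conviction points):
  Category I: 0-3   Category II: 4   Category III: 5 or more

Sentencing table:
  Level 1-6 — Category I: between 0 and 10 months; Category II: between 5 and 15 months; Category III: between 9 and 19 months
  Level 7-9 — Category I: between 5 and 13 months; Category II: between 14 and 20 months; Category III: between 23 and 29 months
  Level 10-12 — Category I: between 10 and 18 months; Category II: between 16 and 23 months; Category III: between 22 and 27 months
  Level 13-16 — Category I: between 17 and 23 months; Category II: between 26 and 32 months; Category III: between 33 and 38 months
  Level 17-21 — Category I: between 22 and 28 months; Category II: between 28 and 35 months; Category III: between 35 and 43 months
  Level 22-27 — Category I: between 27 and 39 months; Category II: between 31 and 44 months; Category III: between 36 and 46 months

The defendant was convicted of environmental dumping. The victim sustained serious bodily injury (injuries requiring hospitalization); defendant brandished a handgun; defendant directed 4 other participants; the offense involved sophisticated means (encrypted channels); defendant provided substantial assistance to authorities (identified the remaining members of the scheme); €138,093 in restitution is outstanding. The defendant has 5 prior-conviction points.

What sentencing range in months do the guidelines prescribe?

36-46 months

Base offense level for environmental dumping: 17.
R1 applies: 17 + 2 = 19.
R2 applies (level before this adjustment is 19 ≥ 9, so +3): 19 + 3 = 22.
R3 applies (level before this adjustment is 22 ≥ 16, so +5): 22 + 5 = 27.
R4 applies: 27 − 3 = 24.
R5 applies: 24 + 3 = 27.
R6 applies: 27 + 4 = 31.
Level 31 exceeds the maximum of 27; capped at 27.
Final offense level: 27.
Criminal history: 5 prior points → Category III (5+).
Level 27 falls in the 22-27 band.
Grid: Level 22-27 × Category III = 36-46 months.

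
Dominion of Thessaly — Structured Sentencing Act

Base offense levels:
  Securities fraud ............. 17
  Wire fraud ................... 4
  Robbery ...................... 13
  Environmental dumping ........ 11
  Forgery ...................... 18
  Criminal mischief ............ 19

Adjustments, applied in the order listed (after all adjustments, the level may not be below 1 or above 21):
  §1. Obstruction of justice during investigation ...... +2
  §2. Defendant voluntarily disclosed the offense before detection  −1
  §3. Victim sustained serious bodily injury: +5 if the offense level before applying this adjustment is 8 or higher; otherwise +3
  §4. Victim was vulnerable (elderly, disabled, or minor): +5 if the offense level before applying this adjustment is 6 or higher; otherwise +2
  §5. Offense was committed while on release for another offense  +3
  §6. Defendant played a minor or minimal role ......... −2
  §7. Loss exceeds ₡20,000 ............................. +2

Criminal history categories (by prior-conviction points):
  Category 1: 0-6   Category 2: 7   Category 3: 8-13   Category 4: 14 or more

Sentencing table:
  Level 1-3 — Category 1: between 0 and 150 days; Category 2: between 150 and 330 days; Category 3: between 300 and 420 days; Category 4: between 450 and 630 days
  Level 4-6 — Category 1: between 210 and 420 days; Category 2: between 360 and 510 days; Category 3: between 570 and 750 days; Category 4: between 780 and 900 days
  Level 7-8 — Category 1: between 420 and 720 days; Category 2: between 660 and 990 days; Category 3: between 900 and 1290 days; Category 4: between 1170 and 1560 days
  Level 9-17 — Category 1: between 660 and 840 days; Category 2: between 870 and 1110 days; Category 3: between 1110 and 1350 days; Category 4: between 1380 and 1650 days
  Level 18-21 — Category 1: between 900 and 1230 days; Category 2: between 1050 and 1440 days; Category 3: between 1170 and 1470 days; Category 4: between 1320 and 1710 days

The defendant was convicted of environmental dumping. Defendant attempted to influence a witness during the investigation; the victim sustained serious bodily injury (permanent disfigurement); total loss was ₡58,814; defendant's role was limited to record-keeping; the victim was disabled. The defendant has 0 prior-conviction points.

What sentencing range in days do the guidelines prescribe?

Base offense level for environmental dumping: 11.
§1 applies: 11 + 2 = 13.
§3 applies (level before this adjustment is 13 ≥ 8, so +5): 13 + 5 = 18.
§4 applies (level before this adjustment is 18 ≥ 6, so +5): 18 + 5 = 23.
§5 does not apply.
§6 applies: 23 − 2 = 21.
§7 applies: 21 + 2 = 23.
Level 23 exceeds the maximum of 21; capped at 21.
Final offense level: 21.
Criminal history: 0 prior points → Category 1 (0-6).
Level 21 falls in the 18-21 band.
Grid: Level 18-21 × Category 1 = 900-1230 days.

900-1230 days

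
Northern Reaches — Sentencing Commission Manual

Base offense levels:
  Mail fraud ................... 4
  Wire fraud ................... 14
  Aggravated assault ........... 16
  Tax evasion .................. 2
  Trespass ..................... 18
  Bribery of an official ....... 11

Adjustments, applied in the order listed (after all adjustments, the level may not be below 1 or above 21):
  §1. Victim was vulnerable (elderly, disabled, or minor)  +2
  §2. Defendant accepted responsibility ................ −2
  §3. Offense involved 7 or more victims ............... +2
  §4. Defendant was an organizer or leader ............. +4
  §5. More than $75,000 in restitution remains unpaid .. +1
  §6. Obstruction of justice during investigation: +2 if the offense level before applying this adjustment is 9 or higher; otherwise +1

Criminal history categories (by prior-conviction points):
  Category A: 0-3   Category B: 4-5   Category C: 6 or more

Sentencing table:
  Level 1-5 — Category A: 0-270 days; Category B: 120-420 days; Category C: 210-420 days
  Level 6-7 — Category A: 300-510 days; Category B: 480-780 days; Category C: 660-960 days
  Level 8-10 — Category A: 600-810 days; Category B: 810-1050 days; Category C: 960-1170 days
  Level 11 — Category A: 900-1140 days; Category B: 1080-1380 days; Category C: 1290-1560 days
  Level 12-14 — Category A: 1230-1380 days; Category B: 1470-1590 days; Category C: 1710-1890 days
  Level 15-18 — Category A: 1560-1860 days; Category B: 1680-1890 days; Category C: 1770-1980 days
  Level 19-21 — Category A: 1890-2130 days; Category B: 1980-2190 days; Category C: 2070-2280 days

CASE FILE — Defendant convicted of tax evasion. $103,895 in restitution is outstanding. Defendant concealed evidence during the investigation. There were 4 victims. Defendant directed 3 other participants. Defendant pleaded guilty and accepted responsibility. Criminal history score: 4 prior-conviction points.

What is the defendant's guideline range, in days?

480-780 days

Base offense level for tax evasion: 2.
§1 does not apply.
§2 applies: 2 − 2 = 0.
§4 applies: 0 + 4 = 4.
§5 applies: 4 + 1 = 5.
§6 applies (level before this adjustment is 5 < 9, so +1): 5 + 1 = 6.
Final offense level: 6.
Criminal history: 4 prior points → Category B (4-5).
Level 6 falls in the 6-7 band.
Grid: Level 6-7 × Category B = 480-780 days.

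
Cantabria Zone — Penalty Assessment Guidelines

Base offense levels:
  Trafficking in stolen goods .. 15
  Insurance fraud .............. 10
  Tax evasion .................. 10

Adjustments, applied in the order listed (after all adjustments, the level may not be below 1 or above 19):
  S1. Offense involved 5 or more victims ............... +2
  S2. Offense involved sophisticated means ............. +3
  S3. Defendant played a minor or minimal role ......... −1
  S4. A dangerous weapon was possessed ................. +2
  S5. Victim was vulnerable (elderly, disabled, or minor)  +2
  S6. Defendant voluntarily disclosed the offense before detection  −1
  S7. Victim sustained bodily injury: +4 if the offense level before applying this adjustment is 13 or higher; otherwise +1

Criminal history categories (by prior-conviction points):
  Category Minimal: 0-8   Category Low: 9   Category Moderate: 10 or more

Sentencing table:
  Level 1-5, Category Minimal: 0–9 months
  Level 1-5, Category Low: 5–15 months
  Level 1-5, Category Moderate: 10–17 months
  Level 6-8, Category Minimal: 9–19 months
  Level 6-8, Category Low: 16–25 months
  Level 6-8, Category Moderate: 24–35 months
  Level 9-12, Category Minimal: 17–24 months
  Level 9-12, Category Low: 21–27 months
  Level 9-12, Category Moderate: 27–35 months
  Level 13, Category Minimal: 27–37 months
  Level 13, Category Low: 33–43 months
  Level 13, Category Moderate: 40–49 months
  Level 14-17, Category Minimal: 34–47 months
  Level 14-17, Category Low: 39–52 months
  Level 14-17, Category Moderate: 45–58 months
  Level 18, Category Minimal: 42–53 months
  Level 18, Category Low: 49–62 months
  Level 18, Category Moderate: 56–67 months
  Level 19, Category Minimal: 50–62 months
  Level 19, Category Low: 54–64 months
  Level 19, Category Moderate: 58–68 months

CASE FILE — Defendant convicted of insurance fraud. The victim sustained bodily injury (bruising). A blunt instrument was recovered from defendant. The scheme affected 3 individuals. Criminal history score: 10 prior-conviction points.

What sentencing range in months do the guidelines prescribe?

Base offense level for insurance fraud: 10.
S1 does not apply.
S4 applies: 10 + 2 = 12.
S7 applies (level before this adjustment is 12 < 13, so +1): 12 + 1 = 13.
Final offense level: 13.
Criminal history: 10 prior points → Category Moderate (10+).
Level 13 falls in the 13 band.
Grid: Level 13 × Category Moderate = 40-49 months.

40-49 months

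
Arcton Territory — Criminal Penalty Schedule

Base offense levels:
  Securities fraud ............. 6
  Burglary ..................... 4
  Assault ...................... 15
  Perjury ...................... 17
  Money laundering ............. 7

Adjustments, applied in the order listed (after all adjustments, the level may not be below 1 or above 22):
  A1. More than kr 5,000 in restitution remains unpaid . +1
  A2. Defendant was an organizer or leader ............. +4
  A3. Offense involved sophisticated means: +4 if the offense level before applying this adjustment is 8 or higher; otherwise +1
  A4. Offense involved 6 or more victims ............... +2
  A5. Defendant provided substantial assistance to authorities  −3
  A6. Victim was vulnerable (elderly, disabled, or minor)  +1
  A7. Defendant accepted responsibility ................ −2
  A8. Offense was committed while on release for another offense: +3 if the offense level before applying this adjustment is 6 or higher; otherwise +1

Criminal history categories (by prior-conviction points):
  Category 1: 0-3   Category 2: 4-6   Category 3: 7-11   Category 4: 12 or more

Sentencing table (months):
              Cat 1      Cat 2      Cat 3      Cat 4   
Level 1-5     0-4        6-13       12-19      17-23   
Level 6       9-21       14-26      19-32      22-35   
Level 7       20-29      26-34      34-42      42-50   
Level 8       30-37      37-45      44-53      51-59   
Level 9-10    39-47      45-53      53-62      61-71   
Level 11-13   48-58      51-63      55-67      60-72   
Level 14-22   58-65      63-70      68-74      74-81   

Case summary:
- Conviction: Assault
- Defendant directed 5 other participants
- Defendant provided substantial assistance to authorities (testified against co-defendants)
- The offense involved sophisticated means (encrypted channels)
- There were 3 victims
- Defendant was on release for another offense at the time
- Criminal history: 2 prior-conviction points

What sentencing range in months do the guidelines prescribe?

58-65 months

Base offense level for assault: 15.
A2 applies: 15 + 4 = 19.
A3 applies (level before this adjustment is 19 ≥ 8, so +4): 19 + 4 = 23.
A4 does not apply.
A5 applies: 23 − 3 = 20.
A7 does not apply.
A8 applies (level before this adjustment is 20 ≥ 6, so +3): 20 + 3 = 23.
Level 23 exceeds the maximum of 22; capped at 22.
Final offense level: 22.
Criminal history: 2 prior points → Category 1 (0-3).
Level 22 falls in the 14-22 band.
Grid: Level 14-22 × Category 1 = 58-65 months.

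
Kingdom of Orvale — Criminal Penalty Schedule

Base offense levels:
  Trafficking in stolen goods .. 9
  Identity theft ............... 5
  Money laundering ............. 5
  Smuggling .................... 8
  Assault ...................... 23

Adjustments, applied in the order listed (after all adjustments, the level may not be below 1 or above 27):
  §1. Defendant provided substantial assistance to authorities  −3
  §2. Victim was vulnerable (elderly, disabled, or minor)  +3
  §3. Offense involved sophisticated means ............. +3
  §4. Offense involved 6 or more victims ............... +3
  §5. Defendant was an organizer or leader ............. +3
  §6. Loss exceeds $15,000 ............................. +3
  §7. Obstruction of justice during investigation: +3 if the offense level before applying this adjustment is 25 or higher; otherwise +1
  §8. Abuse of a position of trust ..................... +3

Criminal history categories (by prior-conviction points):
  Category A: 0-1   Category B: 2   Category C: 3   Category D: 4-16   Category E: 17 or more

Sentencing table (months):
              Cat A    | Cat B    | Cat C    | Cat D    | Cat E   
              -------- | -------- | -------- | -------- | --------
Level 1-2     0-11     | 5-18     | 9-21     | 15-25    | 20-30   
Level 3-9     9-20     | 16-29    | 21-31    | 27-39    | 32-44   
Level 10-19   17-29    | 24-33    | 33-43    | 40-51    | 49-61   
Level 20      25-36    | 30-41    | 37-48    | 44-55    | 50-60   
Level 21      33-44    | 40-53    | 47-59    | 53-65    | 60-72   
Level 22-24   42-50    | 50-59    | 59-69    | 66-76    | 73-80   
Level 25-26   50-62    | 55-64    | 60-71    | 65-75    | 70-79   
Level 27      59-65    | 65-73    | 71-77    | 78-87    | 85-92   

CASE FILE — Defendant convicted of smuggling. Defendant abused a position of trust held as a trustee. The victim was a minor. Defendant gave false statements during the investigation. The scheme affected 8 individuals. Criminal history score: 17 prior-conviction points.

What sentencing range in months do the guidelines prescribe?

Base offense level for smuggling: 8.
§2 applies: 8 + 3 = 11.
§4 applies: 11 + 3 = 14.
§5 does not apply.
§7 applies (level before this adjustment is 14 < 25, so +1): 14 + 1 = 15.
§8 applies: 15 + 3 = 18.
Final offense level: 18.
Criminal history: 17 prior points → Category E (17+).
Level 18 falls in the 10-19 band.
Grid: Level 10-19 × Category E = 49-61 months.

49-61 months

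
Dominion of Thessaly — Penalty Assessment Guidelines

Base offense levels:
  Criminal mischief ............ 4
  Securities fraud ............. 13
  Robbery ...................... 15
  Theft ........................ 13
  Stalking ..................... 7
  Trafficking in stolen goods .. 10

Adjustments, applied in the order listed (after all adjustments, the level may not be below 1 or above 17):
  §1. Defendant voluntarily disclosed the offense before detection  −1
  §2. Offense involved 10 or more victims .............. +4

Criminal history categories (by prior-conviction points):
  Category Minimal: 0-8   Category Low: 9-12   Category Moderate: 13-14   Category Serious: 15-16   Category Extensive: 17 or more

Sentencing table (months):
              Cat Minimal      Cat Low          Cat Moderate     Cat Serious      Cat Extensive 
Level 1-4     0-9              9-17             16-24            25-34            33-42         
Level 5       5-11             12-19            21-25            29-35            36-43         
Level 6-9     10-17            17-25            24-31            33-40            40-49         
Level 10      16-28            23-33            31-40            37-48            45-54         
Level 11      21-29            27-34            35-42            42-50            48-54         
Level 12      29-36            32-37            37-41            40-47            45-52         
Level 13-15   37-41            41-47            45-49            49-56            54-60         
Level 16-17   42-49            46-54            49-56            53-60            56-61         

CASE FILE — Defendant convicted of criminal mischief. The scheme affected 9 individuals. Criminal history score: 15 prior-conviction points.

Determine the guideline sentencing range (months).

Base offense level for criminal mischief: 4.
Final offense level: 4.
Criminal history: 15 prior points → Category Serious (15-16).
Level 4 falls in the 1-4 band.
Grid: Level 1-4 × Category Serious = 25-34 months.

25-34 months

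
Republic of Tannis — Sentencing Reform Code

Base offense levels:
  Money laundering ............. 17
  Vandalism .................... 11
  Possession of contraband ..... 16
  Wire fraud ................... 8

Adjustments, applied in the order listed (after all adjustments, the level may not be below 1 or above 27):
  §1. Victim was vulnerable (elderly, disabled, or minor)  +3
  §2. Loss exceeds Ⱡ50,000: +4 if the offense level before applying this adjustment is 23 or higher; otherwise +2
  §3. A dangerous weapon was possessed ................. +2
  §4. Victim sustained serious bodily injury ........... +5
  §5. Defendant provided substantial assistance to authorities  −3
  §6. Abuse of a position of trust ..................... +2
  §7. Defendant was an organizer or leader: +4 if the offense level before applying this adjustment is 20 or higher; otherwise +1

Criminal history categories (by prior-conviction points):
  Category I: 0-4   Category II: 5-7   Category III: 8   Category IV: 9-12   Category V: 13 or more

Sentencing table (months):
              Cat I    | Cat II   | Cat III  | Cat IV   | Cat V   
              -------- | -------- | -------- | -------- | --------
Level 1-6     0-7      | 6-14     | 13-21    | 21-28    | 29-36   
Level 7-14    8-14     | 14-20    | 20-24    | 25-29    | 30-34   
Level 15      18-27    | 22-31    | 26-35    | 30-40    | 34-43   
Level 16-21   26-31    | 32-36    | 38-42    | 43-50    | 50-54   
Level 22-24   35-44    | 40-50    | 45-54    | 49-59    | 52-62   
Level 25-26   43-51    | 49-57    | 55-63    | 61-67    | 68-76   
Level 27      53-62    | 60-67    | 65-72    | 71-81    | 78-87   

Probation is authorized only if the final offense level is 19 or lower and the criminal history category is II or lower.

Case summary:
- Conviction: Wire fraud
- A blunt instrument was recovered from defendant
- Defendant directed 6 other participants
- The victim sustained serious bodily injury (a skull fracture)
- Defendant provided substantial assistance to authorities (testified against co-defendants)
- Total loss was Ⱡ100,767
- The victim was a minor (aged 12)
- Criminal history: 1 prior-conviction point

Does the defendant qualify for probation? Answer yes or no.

Yes

Base offense level for wire fraud: 8.
§1 applies: 8 + 3 = 11.
§2 applies (level before this adjustment is 11 < 23, so +2): 11 + 2 = 13.
§3 applies: 13 + 2 = 15.
§4 applies: 15 + 5 = 20.
§5 applies: 20 − 3 = 17.
§7 applies (level before this adjustment is 17 < 20, so +1): 17 + 1 = 18.
Final offense level: 18.
Criminal history: 1 prior point → Category I (0-4).
Level 18 falls in the 16-21 band.
Grid: Level 16-21 × Category I = 26-31 months.
Probation check: level 18 ≤ 19 and category I ≤ II → eligible.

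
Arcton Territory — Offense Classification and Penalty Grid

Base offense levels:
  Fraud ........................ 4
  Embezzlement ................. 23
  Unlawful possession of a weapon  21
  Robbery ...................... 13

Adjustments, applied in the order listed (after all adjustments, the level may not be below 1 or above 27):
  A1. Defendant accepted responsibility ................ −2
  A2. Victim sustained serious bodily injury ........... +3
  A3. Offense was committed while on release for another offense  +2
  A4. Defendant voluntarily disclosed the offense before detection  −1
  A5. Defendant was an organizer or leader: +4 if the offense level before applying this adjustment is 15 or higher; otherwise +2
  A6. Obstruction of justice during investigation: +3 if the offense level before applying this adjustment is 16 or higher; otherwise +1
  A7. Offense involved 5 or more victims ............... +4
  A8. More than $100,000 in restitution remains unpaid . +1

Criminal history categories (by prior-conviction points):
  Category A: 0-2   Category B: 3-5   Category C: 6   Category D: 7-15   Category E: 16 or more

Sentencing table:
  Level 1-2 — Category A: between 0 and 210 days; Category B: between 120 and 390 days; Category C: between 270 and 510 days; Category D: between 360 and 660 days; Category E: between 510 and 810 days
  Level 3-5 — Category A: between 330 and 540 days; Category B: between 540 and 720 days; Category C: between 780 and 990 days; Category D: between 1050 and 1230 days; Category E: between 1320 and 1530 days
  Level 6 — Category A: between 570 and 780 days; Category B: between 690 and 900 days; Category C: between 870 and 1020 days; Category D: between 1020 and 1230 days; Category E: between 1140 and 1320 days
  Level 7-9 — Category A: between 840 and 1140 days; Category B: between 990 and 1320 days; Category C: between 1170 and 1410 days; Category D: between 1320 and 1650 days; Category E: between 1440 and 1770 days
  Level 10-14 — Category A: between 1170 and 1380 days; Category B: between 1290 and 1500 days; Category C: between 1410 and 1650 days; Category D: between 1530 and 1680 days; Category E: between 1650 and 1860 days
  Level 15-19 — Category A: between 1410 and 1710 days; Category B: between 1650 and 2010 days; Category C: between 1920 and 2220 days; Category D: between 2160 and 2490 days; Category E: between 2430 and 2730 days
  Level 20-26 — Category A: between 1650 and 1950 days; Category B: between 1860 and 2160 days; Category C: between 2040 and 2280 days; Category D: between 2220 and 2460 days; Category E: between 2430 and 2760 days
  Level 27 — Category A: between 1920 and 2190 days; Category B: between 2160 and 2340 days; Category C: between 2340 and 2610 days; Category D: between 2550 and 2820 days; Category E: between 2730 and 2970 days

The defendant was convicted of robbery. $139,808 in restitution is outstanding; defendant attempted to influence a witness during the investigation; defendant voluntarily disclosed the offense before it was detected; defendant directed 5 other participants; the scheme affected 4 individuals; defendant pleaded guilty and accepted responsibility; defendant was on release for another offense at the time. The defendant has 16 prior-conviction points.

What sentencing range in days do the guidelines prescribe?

2430-2730 days

Base offense level for robbery: 13.
A1 applies: 13 − 2 = 11.
A3 applies: 11 + 2 = 13.
A4 applies: 13 − 1 = 12.
A5 applies (level before this adjustment is 12 < 15, so +2): 12 + 2 = 14.
A6 applies (level before this adjustment is 14 < 16, so +1): 14 + 1 = 15.
A8 applies: 15 + 1 = 16.
Final offense level: 16.
Criminal history: 16 prior points → Category E (16+).
Level 16 falls in the 15-19 band.
Grid: Level 15-19 × Category E = 2430-2730 days.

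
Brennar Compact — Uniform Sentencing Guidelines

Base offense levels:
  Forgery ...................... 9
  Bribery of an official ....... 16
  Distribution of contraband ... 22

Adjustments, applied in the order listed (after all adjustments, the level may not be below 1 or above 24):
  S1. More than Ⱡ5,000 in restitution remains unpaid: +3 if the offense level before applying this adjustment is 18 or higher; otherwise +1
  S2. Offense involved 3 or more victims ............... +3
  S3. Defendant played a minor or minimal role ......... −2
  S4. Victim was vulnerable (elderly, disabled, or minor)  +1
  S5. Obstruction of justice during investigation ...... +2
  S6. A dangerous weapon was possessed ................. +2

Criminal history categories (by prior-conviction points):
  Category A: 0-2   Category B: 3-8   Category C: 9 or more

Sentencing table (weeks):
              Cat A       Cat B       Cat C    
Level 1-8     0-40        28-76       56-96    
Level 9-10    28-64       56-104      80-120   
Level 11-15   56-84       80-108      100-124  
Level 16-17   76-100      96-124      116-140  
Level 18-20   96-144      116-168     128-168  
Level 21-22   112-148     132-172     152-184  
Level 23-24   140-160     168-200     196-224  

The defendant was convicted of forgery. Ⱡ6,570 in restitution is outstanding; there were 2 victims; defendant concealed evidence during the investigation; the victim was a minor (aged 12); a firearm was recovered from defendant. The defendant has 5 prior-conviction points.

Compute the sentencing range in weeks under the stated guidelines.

80-108 weeks

Base offense level for forgery: 9.
S1 applies (level before this adjustment is 9 < 18, so +1): 9 + 1 = 10.
S2 does not apply.
S4 applies: 10 + 1 = 11.
S5 applies: 11 + 2 = 13.
S6 applies: 13 + 2 = 15.
Final offense level: 15.
Criminal history: 5 prior points → Category B (3-8).
Level 15 falls in the 11-15 band.
Grid: Level 11-15 × Category B = 80-108 weeks.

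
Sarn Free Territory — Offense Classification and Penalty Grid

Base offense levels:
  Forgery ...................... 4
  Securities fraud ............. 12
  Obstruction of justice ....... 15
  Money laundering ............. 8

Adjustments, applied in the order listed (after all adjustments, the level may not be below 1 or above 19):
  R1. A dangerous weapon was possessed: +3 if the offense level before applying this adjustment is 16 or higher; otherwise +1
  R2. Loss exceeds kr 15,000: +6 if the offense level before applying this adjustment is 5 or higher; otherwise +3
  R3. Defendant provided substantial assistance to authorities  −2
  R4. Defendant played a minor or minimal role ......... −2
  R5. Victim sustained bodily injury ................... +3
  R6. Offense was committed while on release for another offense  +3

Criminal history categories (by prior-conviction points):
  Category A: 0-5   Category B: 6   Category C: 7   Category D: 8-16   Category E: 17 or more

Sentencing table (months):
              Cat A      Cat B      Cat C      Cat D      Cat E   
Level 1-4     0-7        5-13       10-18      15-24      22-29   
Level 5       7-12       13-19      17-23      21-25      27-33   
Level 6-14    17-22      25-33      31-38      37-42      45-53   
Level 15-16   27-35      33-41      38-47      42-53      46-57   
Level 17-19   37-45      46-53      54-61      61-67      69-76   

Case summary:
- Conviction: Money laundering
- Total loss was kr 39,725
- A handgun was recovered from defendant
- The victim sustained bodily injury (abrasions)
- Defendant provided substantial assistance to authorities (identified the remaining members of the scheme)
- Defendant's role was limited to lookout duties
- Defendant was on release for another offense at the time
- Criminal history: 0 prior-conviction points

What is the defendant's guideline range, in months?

Base offense level for money laundering: 8.
R1 applies (level before this adjustment is 8 < 16, so +1): 8 + 1 = 9.
R2 applies (level before this adjustment is 9 ≥ 5, so +6): 9 + 6 = 15.
R3 applies: 15 − 2 = 13.
R4 applies: 13 − 2 = 11.
R5 applies: 11 + 3 = 14.
R6 applies: 14 + 3 = 17.
Final offense level: 17.
Criminal history: 0 prior points → Category A (0-5).
Level 17 falls in the 17-19 band.
Grid: Level 17-19 × Category A = 37-45 months.

37-45 months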